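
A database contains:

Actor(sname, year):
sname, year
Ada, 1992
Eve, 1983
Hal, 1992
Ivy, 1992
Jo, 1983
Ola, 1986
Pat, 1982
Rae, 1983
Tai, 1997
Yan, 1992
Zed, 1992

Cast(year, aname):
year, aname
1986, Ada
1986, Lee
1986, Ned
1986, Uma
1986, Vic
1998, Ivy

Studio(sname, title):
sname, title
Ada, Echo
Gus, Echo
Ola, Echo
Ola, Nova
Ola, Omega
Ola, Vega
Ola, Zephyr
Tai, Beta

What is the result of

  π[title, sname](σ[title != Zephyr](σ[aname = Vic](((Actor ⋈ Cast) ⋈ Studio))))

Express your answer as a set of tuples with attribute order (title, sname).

Actor ⋈ Cast (natural join on year): {(Ola, 1986, Ada), (Ola, 1986, Lee), (Ola, 1986, Ned), (Ola, 1986, Uma), (Ola, 1986, Vic)}
(Actor ⋈ Cast) ⋈ Studio (natural join on sname): {(Ola, 1986, Ada, Echo), (Ola, 1986, Ada, Nova), (Ola, 1986, Ada, Omega), (Ola, 1986, Ada, Vega), (Ola, 1986, Ada, Zephyr), (Ola, 1986, Lee, Echo), (Ola, 1986, Lee, Nova), (Ola, 1986, Lee, Omega), (Ola, 1986, Lee, Vega), (Ola, 1986, Lee, Zephyr), (Ola, 1986, Ned, Echo), (Ola, 1986, Ned, Nova), (Ola, 1986, Ned, Omega), (Ola, 1986, Ned, Vega), (Ola, 1986, Ned, Zephyr), (Ola, 1986, Uma, Echo), (Ola, 1986, Uma, Nova), (Ola, 1986, Uma, Omega), (Ola, 1986, Uma, Vega), (Ola, 1986, Uma, Zephyr), (Ola, 1986, Vic, Echo), (Ola, 1986, Vic, Nova), (Ola, 1986, Vic, Omega), (Ola, 1986, Vic, Vega), (Ola, 1986, Vic, Zephyr)}
Apply σ_{aname = Vic}; surviving tuples: {(Ola, 1986, Vic, Echo), (Ola, 1986, Vic, Nova), (Ola, 1986, Vic, Omega), (Ola, 1986, Vic, Vega), (Ola, 1986, Vic, Zephyr)}
Apply σ_{title != Zephyr}; surviving tuples: {(Ola, 1986, Vic, Echo), (Ola, 1986, Vic, Nova), (Ola, 1986, Vic, Omega), (Ola, 1986, Vic, Vega)}
Keep only column(s) title, sname: {(Echo, Ola), (Nova, Ola), (Omega, Ola), (Vega, Ola)}

{(Echo, Ola), (Nova, Ola), (Omega, Ola), (Vega, Ola)}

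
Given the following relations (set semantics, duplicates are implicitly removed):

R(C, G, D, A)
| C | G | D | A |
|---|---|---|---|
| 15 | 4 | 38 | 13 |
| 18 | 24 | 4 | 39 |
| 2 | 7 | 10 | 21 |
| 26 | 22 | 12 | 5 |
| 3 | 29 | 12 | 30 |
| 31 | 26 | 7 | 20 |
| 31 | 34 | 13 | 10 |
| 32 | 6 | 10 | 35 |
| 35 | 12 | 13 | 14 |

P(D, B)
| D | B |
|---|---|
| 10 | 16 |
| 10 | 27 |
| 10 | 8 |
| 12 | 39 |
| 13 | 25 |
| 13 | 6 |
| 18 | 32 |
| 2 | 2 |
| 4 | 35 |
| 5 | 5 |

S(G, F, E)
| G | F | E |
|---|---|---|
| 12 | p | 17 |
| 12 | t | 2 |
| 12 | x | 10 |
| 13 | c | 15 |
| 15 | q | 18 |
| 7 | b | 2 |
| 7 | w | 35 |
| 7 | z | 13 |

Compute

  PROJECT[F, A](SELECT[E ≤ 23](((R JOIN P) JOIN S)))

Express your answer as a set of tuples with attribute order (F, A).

{(b, 21), (p, 14), (t, 14), (x, 14), (z, 21)}

R ⋈ P (natural join on D): {(18, 24, 4, 39, 35), (2, 7, 10, 21, 16), (2, 7, 10, 21, 27), (2, 7, 10, 21, 8), (26, 22, 12, 5, 39), (3, 29, 12, 30, 39), (31, 34, 13, 10, 25), (31, 34, 13, 10, 6), (32, 6, 10, 35, 16), (32, 6, 10, 35, 27), (32, 6, 10, 35, 8), (35, 12, 13, 14, 25), (35, 12, 13, 14, 6)}
(R JOIN P) ⋈ S (natural join on G): {(2, 7, 10, 21, 16, b, 2), (2, 7, 10, 21, 16, w, 35), (2, 7, 10, 21, 16, z, 13), (2, 7, 10, 21, 27, b, 2), (2, 7, 10, 21, 27, w, 35), (2, 7, 10, 21, 27, z, 13), (2, 7, 10, 21, 8, b, 2), (2, 7, 10, 21, 8, w, 35), (2, 7, 10, 21, 8, z, 13), (35, 12, 13, 14, 25, p, 17), (35, 12, 13, 14, 25, t, 2), (35, 12, 13, 14, 25, x, 10), (35, 12, 13, 14, 6, p, 17), (35, 12, 13, 14, 6, t, 2), (35, 12, 13, 14, 6, x, 10)}
Filtering on E ≤ 23 leaves {(2, 7, 10, 21, 16, b, 2), (2, 7, 10, 21, 16, z, 13), (2, 7, 10, 21, 27, b, 2), (2, 7, 10, 21, 27, z, 13), (2, 7, 10, 21, 8, b, 2), (2, 7, 10, 21, 8, z, 13), (35, 12, 13, 14, 25, p, 17), (35, 12, 13, 14, 25, t, 2), (35, 12, 13, 14, 25, x, 10), (35, 12, 13, 14, 6, p, 17), (35, 12, 13, 14, 6, t, 2), (35, 12, 13, 14, 6, x, 10)}.
π_{F, A} gives {(b, 21), (p, 14), (t, 14), (x, 14), (z, 21)} (7 duplicate(s) eliminated).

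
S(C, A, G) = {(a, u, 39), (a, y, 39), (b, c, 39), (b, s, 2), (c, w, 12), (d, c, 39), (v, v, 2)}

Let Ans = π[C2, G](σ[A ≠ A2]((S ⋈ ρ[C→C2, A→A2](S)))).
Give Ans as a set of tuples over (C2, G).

{(a, 39), (b, 2), (b, 39), (d, 39), (v, 2)}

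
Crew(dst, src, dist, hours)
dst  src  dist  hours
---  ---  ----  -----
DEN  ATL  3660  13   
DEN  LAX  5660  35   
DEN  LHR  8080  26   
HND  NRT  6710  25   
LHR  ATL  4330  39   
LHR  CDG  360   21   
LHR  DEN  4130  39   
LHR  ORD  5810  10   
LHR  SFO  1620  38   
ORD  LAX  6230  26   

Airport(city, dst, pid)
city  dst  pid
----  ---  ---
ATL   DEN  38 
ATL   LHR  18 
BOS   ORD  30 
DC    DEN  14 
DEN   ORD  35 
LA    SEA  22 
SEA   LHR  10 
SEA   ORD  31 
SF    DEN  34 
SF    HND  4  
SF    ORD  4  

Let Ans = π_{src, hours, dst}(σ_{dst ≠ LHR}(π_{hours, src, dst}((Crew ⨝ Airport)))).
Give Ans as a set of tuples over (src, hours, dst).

{(ATL, 13, DEN), (LAX, 26, ORD), (LAX, 35, DEN), (LHR, 26, DEN), (NRT, 25, HND)}

Natural join on dst: {(DEN, ATL, 3660, 13, ATL, 38), (DEN, ATL, 3660, 13, DC, 14), (DEN, ATL, 3660, 13, SF, 34), (DEN, LAX, 5660, 35, ATL, 38), (DEN, LAX, 5660, 35, DC, 14), (DEN, LAX, 5660, 35, SF, 34), (DEN, LHR, 8080, 26, ATL, 38), (DEN, LHR, 8080, 26, DC, 14), (DEN, LHR, 8080, 26, SF, 34), (HND, NRT, 6710, 25, SF, 4), (LHR, ATL, 4330, 39, ATL, 18), (LHR, ATL, 4330, 39, SEA, 10), (LHR, CDG, 360, 21, ATL, 18), (LHR, CDG, 360, 21, SEA, 10), (LHR, DEN, 4130, 39, ATL, 18), (LHR, DEN, 4130, 39, SEA, 10), (LHR, ORD, 5810, 10, ATL, 18), (LHR, ORD, 5810, 10, SEA, 10), (LHR, SFO, 1620, 38, ATL, 18), (LHR, SFO, 1620, 38, SEA, 10), (ORD, LAX, 6230, 26, BOS, 30), (ORD, LAX, 6230, 26, DEN, 35), (ORD, LAX, 6230, 26, SEA, 31), (ORD, LAX, 6230, 26, SF, 4)}
Projecting to hours, src, dst (14 duplicate(s) eliminated): {(10, ORD, LHR), (13, ATL, DEN), (21, CDG, LHR), (25, NRT, HND), (26, LAX, ORD), (26, LHR, DEN), (35, LAX, DEN), (38, SFO, LHR), (39, ATL, LHR), (39, DEN, LHR)}
Selection dst ≠ LHR: {(13, ATL, DEN), (25, NRT, HND), (26, LAX, ORD), (26, LHR, DEN), (35, LAX, DEN)}
Projecting to src, hours, dst: {(ATL, 13, DEN), (LAX, 26, ORD), (LAX, 35, DEN), (LHR, 26, DEN), (NRT, 25, HND)}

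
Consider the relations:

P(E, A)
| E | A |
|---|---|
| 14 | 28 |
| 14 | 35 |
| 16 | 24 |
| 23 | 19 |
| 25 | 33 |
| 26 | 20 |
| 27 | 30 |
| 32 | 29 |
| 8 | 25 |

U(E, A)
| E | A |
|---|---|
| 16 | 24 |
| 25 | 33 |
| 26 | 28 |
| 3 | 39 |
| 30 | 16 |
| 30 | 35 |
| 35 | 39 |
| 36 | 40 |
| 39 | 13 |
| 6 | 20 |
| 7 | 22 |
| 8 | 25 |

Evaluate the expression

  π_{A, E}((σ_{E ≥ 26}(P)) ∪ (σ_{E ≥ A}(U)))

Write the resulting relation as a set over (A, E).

σ[E ≥ 26]: keep tuples satisfying E ≥ 26 → {(26, 20), (27, 30), (32, 29)}
σ[E ≥ A]: keep tuples satisfying E ≥ A → {(30, 16), (39, 13)}
Taking the union: {(26, 20), (27, 30), (30, 16), (32, 29), (39, 13)}
π[A, E]: project onto (A, E) → {(13, 39), (16, 30), (20, 26), (29, 32), (30, 27)}

{(13, 39), (16, 30), (20, 26), (29, 32), (30, 27)}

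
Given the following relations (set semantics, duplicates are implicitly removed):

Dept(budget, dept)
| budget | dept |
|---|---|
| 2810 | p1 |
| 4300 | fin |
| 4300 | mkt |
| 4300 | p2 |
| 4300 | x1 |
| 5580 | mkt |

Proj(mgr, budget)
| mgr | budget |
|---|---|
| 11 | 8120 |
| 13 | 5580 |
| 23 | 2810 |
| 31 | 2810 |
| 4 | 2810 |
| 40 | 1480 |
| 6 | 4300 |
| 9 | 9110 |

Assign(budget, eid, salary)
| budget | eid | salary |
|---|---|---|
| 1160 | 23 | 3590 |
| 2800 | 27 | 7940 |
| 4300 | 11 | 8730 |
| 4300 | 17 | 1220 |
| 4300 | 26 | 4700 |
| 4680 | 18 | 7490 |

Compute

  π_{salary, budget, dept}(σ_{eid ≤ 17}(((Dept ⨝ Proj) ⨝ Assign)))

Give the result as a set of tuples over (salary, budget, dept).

Dept ⋈ Proj (natural join on budget): {(2810, p1, 23), (2810, p1, 31), (2810, p1, 4), (4300, fin, 6), (4300, mkt, 6), (4300, p2, 6), (4300, x1, 6), (5580, mkt, 13)}
(Dept ⨝ Proj) ⋈ Assign (natural join on budget): {(4300, fin, 6, 11, 8730), (4300, fin, 6, 17, 1220), (4300, fin, 6, 26, 4700), (4300, mkt, 6, 11, 8730), (4300, mkt, 6, 17, 1220), (4300, mkt, 6, 26, 4700), (4300, p2, 6, 11, 8730), (4300, p2, 6, 17, 1220), (4300, p2, 6, 26, 4700), (4300, x1, 6, 11, 8730), (4300, x1, 6, 17, 1220), (4300, x1, 6, 26, 4700)}
Filtering on eid ≤ 17 leaves {(4300, fin, 6, 11, 8730), (4300, fin, 6, 17, 1220), (4300, mkt, 6, 11, 8730), (4300, mkt, 6, 17, 1220), (4300, p2, 6, 11, 8730), (4300, p2, 6, 17, 1220), (4300, x1, 6, 11, 8730), (4300, x1, 6, 17, 1220)}.
Keep only column(s) salary, budget, dept: {(1220, 4300, fin), (1220, 4300, mkt), (1220, 4300, p2), (1220, 4300, x1), (8730, 4300, fin), (8730, 4300, mkt), (8730, 4300, p2), (8730, 4300, x1)}

{(1220, 4300, fin), (1220, 4300, mkt), (1220, 4300, p2), (1220, 4300, x1), (8730, 4300, fin), (8730, 4300, mkt), (8730, 4300, p2), (8730, 4300, x1)}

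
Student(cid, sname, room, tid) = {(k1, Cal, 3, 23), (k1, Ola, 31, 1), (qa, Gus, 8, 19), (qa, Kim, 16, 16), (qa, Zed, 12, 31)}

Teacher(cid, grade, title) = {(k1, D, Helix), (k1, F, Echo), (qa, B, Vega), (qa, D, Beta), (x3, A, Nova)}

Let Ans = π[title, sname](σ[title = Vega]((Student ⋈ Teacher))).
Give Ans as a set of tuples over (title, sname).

Natural join on cid: {(k1, Cal, 3, 23, D, Helix), (k1, Cal, 3, 23, F, Echo), (k1, Ola, 31, 1, D, Helix), (k1, Ola, 31, 1, F, Echo), (qa, Gus, 8, 19, B, Vega), (qa, Gus, 8, 19, D, Beta), (qa, Kim, 16, 16, B, Vega), (qa, Kim, 16, 16, D, Beta), (qa, Zed, 12, 31, B, Vega), (qa, Zed, 12, 31, D, Beta)}
σ[title = Vega]: keep tuples satisfying title = Vega → {(qa, Gus, 8, 19, B, Vega), (qa, Kim, 16, 16, B, Vega), (qa, Zed, 12, 31, B, Vega)}
Projecting to title, sname: {(Vega, Gus), (Vega, Kim), (Vega, Zed)}

{(Vega, Gus), (Vega, Kim), (Vega, Zed)}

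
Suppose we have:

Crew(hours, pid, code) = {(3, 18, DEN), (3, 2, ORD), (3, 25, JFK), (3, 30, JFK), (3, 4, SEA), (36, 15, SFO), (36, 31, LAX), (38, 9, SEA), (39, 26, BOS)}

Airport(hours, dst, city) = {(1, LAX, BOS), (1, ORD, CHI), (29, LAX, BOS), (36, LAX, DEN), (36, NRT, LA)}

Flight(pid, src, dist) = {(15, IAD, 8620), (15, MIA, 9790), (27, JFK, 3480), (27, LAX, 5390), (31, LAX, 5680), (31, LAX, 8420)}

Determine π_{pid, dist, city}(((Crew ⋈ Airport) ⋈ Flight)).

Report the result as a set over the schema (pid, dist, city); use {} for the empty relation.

{(15, 8620, DEN), (15, 8620, LA), (15, 9790, DEN), (15, 9790, LA), (31, 5680, DEN), (31, 5680, LA), (31, 8420, DEN), (31, 8420, LA)}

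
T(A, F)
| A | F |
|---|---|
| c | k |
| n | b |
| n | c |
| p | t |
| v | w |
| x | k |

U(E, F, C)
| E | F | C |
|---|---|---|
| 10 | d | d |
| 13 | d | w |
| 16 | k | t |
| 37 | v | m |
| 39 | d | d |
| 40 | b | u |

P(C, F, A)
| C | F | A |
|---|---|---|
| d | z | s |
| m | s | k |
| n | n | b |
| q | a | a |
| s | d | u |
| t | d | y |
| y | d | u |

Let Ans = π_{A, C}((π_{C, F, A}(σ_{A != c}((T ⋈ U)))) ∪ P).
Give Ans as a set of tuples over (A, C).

Joining T and U on F yields {(c, k, 16, t), (n, b, 40, u), (x, k, 16, t)}.
Filtering on A != c leaves {(n, b, 40, u), (x, k, 16, t)}.
π[C, F, A]: project onto (C, F, A) → {(t, k, x), (u, b, n)}
Taking the union: {(d, z, s), (m, s, k), (n, n, b), (q, a, a), (s, d, u), (t, d, y), (t, k, x), (u, b, n), (y, d, u)}
π[A, C]: project onto (A, C) → {(a, q), (b, n), (k, m), (n, u), (s, d), (u, s), (u, y), (x, t), (y, t)}

{(a, q), (b, n), (k, m), (n, u), (s, d), (u, s), (u, y), (x, t), (y, t)}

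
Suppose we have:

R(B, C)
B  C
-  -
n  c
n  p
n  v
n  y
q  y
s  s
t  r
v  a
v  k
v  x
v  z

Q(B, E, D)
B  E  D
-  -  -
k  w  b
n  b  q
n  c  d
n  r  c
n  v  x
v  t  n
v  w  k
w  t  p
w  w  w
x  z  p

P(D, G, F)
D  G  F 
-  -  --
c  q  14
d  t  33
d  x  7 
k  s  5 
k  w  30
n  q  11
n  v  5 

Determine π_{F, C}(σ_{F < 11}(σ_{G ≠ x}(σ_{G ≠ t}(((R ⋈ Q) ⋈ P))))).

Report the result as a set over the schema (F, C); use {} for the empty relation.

{(5, a), (5, k), (5, x), (5, z)}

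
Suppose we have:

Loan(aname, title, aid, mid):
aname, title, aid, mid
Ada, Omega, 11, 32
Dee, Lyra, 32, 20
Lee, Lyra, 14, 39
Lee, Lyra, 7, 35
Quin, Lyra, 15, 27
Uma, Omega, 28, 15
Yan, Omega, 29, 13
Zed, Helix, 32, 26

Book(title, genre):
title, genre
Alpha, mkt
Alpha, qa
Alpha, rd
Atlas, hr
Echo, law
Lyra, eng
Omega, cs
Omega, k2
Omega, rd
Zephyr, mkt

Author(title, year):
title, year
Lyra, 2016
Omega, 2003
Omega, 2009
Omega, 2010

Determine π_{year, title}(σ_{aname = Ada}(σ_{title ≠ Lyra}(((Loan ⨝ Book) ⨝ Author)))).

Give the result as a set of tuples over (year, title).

Loan ⋈ Book (natural join on title): {(Ada, Omega, 11, 32, cs), (Ada, Omega, 11, 32, k2), (Ada, Omega, 11, 32, rd), (Dee, Lyra, 32, 20, eng), (Lee, Lyra, 14, 39, eng), (Lee, Lyra, 7, 35, eng), (Quin, Lyra, 15, 27, eng), (Uma, Omega, 28, 15, cs), (Uma, Omega, 28, 15, k2), (Uma, Omega, 28, 15, rd), (Yan, Omega, 29, 13, cs), (Yan, Omega, 29, 13, k2), (Yan, Omega, 29, 13, rd)}
(Loan ⨝ Book) ⋈ Author (natural join on title): {(Ada, Omega, 11, 32, cs, 2003), (Ada, Omega, 11, 32, cs, 2009), (Ada, Omega, 11, 32, cs, 2010), (Ada, Omega, 11, 32, k2, 2003), (Ada, Omega, 11, 32, k2, 2009), (Ada, Omega, 11, 32, k2, 2010), (Ada, Omega, 11, 32, rd, 2003), (Ada, Omega, 11, 32, rd, 2009), (Ada, Omega, 11, 32, rd, 2010), (Dee, Lyra, 32, 20, eng, 2016), (Lee, Lyra, 14, 39, eng, 2016), (Lee, Lyra, 7, 35, eng, 2016), (Quin, Lyra, 15, 27, eng, 2016), (Uma, Omega, 28, 15, cs, 2003), (Uma, Omega, 28, 15, cs, 2009), (Uma, Omega, 28, 15, cs, 2010), (Uma, Omega, 28, 15, k2, 2003), (Uma, Omega, 28, 15, k2, 2009), (Uma, Omega, 28, 15, k2, 2010), (Uma, Omega, 28, 15, rd, 2003), (Uma, Omega, 28, 15, rd, 2009), (Uma, Omega, 28, 15, rd, 2010), (Yan, Omega, 29, 13, cs, 2003), (Yan, Omega, 29, 13, cs, 2009), (Yan, Omega, 29, 13, cs, 2010), (Yan, Omega, 29, 13, k2, 2003), (Yan, Omega, 29, 13, k2, 2009), (Yan, Omega, 29, 13, k2, 2010), (Yan, Omega, 29, 13, rd, 2003), (Yan, Omega, 29, 13, rd, 2009), (Yan, Omega, 29, 13, rd, 2010)}
Selection title ≠ Lyra: {(Ada, Omega, 11, 32, cs, 2003), (Ada, Omega, 11, 32, cs, 2009), (Ada, Omega, 11, 32, cs, 2010), (Ada, Omega, 11, 32, k2, 2003), (Ada, Omega, 11, 32, k2, 2009), (Ada, Omega, 11, 32, k2, 2010), (Ada, Omega, 11, 32, rd, 2003), (Ada, Omega, 11, 32, rd, 2009), (Ada, Omega, 11, 32, rd, 2010), (Uma, Omega, 28, 15, cs, 2003), (Uma, Omega, 28, 15, cs, 2009), (Uma, Omega, 28, 15, cs, 2010), (Uma, Omega, 28, 15, k2, 2003), (Uma, Omega, 28, 15, k2, 2009), (Uma, Omega, 28, 15, k2, 2010), (Uma, Omega, 28, 15, rd, 2003), (Uma, Omega, 28, 15, rd, 2009), (Uma, Omega, 28, 15, rd, 2010), (Yan, Omega, 29, 13, cs, 2003), (Yan, Omega, 29, 13, cs, 2009), (Yan, Omega, 29, 13, cs, 2010), (Yan, Omega, 29, 13, k2, 2003), (Yan, Omega, 29, 13, k2, 2009), (Yan, Omega, 29, 13, k2, 2010), (Yan, Omega, 29, 13, rd, 2003), (Yan, Omega, 29, 13, rd, 2009), (Yan, Omega, 29, 13, rd, 2010)}
Selection aname = Ada: {(Ada, Omega, 11, 32, cs, 2003), (Ada, Omega, 11, 32, cs, 2009), (Ada, Omega, 11, 32, cs, 2010), (Ada, Omega, 11, 32, k2, 2003), (Ada, Omega, 11, 32, k2, 2009), (Ada, Omega, 11, 32, k2, 2010), (Ada, Omega, 11, 32, rd, 2003), (Ada, Omega, 11, 32, rd, 2009), (Ada, Omega, 11, 32, rd, 2010)}
Keep only column(s) year, title (6 duplicate(s) eliminated): {(2003, Omega), (2009, Omega), (2010, Omega)}

{(2003, Omega), (2009, Omega), (2010, Omega)}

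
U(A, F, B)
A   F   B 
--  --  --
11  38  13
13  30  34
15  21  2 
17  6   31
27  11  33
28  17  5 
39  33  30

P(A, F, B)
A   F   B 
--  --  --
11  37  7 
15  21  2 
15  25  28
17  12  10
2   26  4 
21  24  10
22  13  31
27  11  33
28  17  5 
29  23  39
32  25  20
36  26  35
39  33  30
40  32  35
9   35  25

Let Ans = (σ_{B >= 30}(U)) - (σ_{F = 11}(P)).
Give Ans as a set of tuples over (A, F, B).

Selection B >= 30: {(13, 30, 34), (17, 6, 31), (27, 11, 33), (39, 33, 30)}
Selection F = 11: {(27, 11, 33)}
Difference: {(13, 30, 34), (17, 6, 31), (27, 11, 33), (39, 33, 30)} with {(27, 11, 33)} → {(13, 30, 34), (17, 6, 31), (39, 33, 30)}

{(13, 30, 34), (17, 6, 31), (39, 33, 30)}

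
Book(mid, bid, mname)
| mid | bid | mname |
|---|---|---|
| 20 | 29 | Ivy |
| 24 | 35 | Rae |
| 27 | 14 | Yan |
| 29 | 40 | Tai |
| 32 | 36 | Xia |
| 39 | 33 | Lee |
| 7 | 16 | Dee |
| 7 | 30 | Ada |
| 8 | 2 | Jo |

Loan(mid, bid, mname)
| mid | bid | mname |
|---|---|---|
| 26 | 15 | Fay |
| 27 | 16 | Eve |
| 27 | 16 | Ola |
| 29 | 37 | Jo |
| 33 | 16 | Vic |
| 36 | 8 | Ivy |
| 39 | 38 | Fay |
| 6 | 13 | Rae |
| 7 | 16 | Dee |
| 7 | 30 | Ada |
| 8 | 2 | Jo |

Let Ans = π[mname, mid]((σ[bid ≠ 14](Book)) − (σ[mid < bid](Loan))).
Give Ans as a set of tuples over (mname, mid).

{(Ivy, 20), (Jo, 8), (Lee, 39), (Rae, 24), (Tai, 29), (Xia, 32)}

Apply σ_{bid ≠ 14}; surviving tuples: {(20, 29, Ivy), (24, 35, Rae), (29, 40, Tai), (32, 36, Xia), (39, 33, Lee), (7, 16, Dee), (7, 30, Ada), (8, 2, Jo)}
Apply σ_{mid < bid}; surviving tuples: {(29, 37, Jo), (6, 13, Rae), (7, 16, Dee), (7, 30, Ada)}
Taking the difference: {(20, 29, Ivy), (24, 35, Rae), (29, 40, Tai), (32, 36, Xia), (39, 33, Lee), (8, 2, Jo)}
π[mname, mid]: project onto (mname, mid) → {(Ivy, 20), (Jo, 8), (Lee, 39), (Rae, 24), (Tai, 29), (Xia, 32)}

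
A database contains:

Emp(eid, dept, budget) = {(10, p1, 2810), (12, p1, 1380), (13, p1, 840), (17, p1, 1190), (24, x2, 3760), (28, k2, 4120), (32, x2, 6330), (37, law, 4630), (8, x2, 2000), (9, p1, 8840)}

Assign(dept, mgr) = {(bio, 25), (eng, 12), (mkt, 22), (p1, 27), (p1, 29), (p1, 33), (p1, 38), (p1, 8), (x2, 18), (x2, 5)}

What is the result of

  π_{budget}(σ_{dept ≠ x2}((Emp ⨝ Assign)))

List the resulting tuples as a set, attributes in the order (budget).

{1190, 1380, 2810, 840, 8840}

Emp ⋈ Assign (natural join on dept): {(10, p1, 2810, 27), (10, p1, 2810, 29), (10, p1, 2810, 33), (10, p1, 2810, 38), (10, p1, 2810, 8), (12, p1, 1380, 27), (12, p1, 1380, 29), (12, p1, 1380, 33), (12, p1, 1380, 38), (12, p1, 1380, 8), (13, p1, 840, 27), (13, p1, 840, 29), (13, p1, 840, 33), (13, p1, 840, 38), (13, p1, 840, 8), (17, p1, 1190, 27), (17, p1, 1190, 29), (17, p1, 1190, 33), (17, p1, 1190, 38), (17, p1, 1190, 8), (24, x2, 3760, 18), (24, x2, 3760, 5), (32, x2, 6330, 18), (32, x2, 6330, 5), (8, x2, 2000, 18), (8, x2, 2000, 5), (9, p1, 8840, 27), (9, p1, 8840, 29), (9, p1, 8840, 33), (9, p1, 8840, 38), (9, p1, 8840, 8)}
Filtering on dept ≠ x2 leaves {(10, p1, 2810, 27), (10, p1, 2810, 29), (10, p1, 2810, 33), (10, p1, 2810, 38), (10, p1, 2810, 8), (12, p1, 1380, 27), (12, p1, 1380, 29), (12, p1, 1380, 33), (12, p1, 1380, 38), (12, p1, 1380, 8), (13, p1, 840, 27), (13, p1, 840, 29), (13, p1, 840, 33), (13, p1, 840, 38), (13, p1, 840, 8), (17, p1, 1190, 27), (17, p1, 1190, 29), (17, p1, 1190, 33), (17, p1, 1190, 38), (17, p1, 1190, 8), (9, p1, 8840, 27), (9, p1, 8840, 29), (9, p1, 8840, 33), (9, p1, 8840, 38), (9, p1, 8840, 8)}.
π_{budget} gives {1190, 1380, 2810, 840, 8840} (20 duplicate(s) eliminated).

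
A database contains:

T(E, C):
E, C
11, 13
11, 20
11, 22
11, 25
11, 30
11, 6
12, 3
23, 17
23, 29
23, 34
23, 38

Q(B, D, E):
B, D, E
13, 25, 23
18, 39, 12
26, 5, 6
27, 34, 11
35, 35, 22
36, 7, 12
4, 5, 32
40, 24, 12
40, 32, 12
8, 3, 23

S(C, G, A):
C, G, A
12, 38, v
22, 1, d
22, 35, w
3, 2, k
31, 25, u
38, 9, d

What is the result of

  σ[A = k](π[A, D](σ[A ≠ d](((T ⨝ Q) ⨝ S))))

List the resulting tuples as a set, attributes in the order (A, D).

{(k, 24), (k, 32), (k, 39), (k, 7)}

Joining T and Q on E yields {(11, 13, 27, 34), (11, 20, 27, 34), (11, 22, 27, 34), (11, 25, 27, 34), (11, 30, 27, 34), (11, 6, 27, 34), (12, 3, 18, 39), (12, 3, 36, 7), (12, 3, 40, 24), (12, 3, 40, 32), (23, 17, 13, 25), (23, 17, 8, 3), (23, 29, 13, 25), (23, 29, 8, 3), (23, 34, 13, 25), (23, 34, 8, 3), (23, 38, 13, 25), (23, 38, 8, 3)}.
Joining (T ⨝ Q) and S on C yields {(11, 22, 27, 34, 1, d), (11, 22, 27, 34, 35, w), (12, 3, 18, 39, 2, k), (12, 3, 36, 7, 2, k), (12, 3, 40, 24, 2, k), (12, 3, 40, 32, 2, k), (23, 38, 13, 25, 9, d), (23, 38, 8, 3, 9, d)}.
Selection A ≠ d: {(11, 22, 27, 34, 35, w), (12, 3, 18, 39, 2, k), (12, 3, 36, 7, 2, k), (12, 3, 40, 24, 2, k), (12, 3, 40, 32, 2, k)}
π_{A, D} gives {(k, 24), (k, 32), (k, 39), (k, 7), (w, 34)}.
Selection A = k: {(k, 24), (k, 32), (k, 39), (k, 7)}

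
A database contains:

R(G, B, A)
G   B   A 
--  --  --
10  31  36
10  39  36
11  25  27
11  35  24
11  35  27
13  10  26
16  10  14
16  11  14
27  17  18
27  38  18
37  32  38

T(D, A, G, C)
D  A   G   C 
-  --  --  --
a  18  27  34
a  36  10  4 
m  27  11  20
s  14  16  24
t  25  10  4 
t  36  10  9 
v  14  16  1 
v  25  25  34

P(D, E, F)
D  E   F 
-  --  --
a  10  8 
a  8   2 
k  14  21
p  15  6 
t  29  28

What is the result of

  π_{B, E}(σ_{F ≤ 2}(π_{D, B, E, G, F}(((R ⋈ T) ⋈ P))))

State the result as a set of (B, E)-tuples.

Natural join on G, A: {(10, 31, 36, a, 4), (10, 31, 36, t, 9), (10, 39, 36, a, 4), (10, 39, 36, t, 9), (11, 25, 27, m, 20), (11, 35, 27, m, 20), (16, 10, 14, s, 24), (16, 10, 14, v, 1), (16, 11, 14, s, 24), (16, 11, 14, v, 1), (27, 17, 18, a, 34), (27, 38, 18, a, 34)}
Natural join on D: {(10, 31, 36, a, 4, 10, 8), (10, 31, 36, a, 4, 8, 2), (10, 31, 36, t, 9, 29, 28), (10, 39, 36, a, 4, 10, 8), (10, 39, 36, a, 4, 8, 2), (10, 39, 36, t, 9, 29, 28), (27, 17, 18, a, 34, 10, 8), (27, 17, 18, a, 34, 8, 2), (27, 38, 18, a, 34, 10, 8), (27, 38, 18, a, 34, 8, 2)}
Keep only column(s) D, B, E, G, F: {(a, 17, 10, 27, 8), (a, 17, 8, 27, 2), (a, 31, 10, 10, 8), (a, 31, 8, 10, 2), (a, 38, 10, 27, 8), (a, 38, 8, 27, 2), (a, 39, 10, 10, 8), (a, 39, 8, 10, 2), (t, 31, 29, 10, 28), (t, 39, 29, 10, 28)}
Apply σ_{F ≤ 2}; surviving tuples: {(a, 17, 8, 27, 2), (a, 31, 8, 10, 2), (a, 38, 8, 27, 2), (a, 39, 8, 10, 2)}
Keep only column(s) B, E: {(17, 8), (31, 8), (38, 8), (39, 8)}

{(17, 8), (31, 8), (38, 8), (39, 8)}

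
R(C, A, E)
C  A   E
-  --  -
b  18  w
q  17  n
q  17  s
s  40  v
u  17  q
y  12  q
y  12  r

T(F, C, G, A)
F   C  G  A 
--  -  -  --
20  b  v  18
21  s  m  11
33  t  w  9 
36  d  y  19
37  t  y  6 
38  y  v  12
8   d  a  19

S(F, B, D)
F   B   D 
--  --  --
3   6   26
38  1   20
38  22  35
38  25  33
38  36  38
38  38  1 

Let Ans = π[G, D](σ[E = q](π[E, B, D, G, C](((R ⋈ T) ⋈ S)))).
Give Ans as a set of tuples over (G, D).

{(v, 1), (v, 20), (v, 33), (v, 35), (v, 38)}

Joining R and T on C, A yields {(b, 18, w, 20, v), (y, 12, q, 38, v), (y, 12, r, 38, v)}.
Joining (R ⋈ T) and S on F yields {(y, 12, q, 38, v, 1, 20), (y, 12, q, 38, v, 22, 35), (y, 12, q, 38, v, 25, 33), (y, 12, q, 38, v, 36, 38), (y, 12, q, 38, v, 38, 1), (y, 12, r, 38, v, 1, 20), (y, 12, r, 38, v, 22, 35), (y, 12, r, 38, v, 25, 33), (y, 12, r, 38, v, 36, 38), (y, 12, r, 38, v, 38, 1)}.
π[E, B, D, G, C]: project onto (E, B, D, G, C) → {(q, 1, 20, v, y), (q, 22, 35, v, y), (q, 25, 33, v, y), (q, 36, 38, v, y), (q, 38, 1, v, y), (r, 1, 20, v, y), (r, 22, 35, v, y), (r, 25, 33, v, y), (r, 36, 38, v, y), (r, 38, 1, v, y)}
σ[E = q]: keep tuples satisfying E = q → {(q, 1, 20, v, y), (q, 22, 35, v, y), (q, 25, 33, v, y), (q, 36, 38, v, y), (q, 38, 1, v, y)}
π[G, D]: project onto (G, D) → {(v, 1), (v, 20), (v, 33), (v, 35), (v, 38)}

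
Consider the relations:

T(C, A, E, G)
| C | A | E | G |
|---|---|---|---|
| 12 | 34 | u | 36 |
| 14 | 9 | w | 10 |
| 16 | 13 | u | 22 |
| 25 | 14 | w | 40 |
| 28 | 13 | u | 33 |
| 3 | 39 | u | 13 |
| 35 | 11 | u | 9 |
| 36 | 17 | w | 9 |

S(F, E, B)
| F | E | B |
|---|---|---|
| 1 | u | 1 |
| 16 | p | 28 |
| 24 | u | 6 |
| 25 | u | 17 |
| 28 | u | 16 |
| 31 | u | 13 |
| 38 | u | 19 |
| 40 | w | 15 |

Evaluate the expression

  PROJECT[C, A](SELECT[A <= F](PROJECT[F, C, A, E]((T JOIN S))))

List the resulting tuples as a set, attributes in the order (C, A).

Joining T and S on E yields {(12, 34, u, 36, 1, 1), (12, 34, u, 36, 24, 6), (12, 34, u, 36, 25, 17), (12, 34, u, 36, 28, 16), (12, 34, u, 36, 31, 13), (12, 34, u, 36, 38, 19), (14, 9, w, 10, 40, 15), (16, 13, u, 22, 1, 1), (16, 13, u, 22, 24, 6), (16, 13, u, 22, 25, 17), (16, 13, u, 22, 28, 16), (16, 13, u, 22, 31, 13), (16, 13, u, 22, 38, 19), (25, 14, w, 40, 40, 15), (28, 13, u, 33, 1, 1), (28, 13, u, 33, 24, 6), (28, 13, u, 33, 25, 17), (28, 13, u, 33, 28, 16), (28, 13, u, 33, 31, 13), (28, 13, u, 33, 38, 19), (3, 39, u, 13, 1, 1), (3, 39, u, 13, 24, 6), (3, 39, u, 13, 25, 17), (3, 39, u, 13, 28, 16), (3, 39, u, 13, 31, 13), (3, 39, u, 13, 38, 19), (35, 11, u, 9, 1, 1), (35, 11, u, 9, 24, 6), (35, 11, u, 9, 25, 17), (35, 11, u, 9, 28, 16), (35, 11, u, 9, 31, 13), (35, 11, u, 9, 38, 19), (36, 17, w, 9, 40, 15)}.
π[F, C, A, E]: project onto (F, C, A, E) → {(1, 12, 34, u), (1, 16, 13, u), (1, 28, 13, u), (1, 3, 39, u), (1, 35, 11, u), (24, 12, 34, u), (24, 16, 13, u), (24, 28, 13, u), (24, 3, 39, u), (24, 35, 11, u), (25, 12, 34, u), (25, 16, 13, u), (25, 28, 13, u), (25, 3, 39, u), (25, 35, 11, u), (28, 12, 34, u), (28, 16, 13, u), (28, 28, 13, u), (28, 3, 39, u), (28, 35, 11, u), (31, 12, 34, u), (31, 16, 13, u), (31, 28, 13, u), (31, 3, 39, u), (31, 35, 11, u), (38, 12, 34, u), (38, 16, 13, u), (38, 28, 13, u), (38, 3, 39, u), (38, 35, 11, u), (40, 14, 9, w), (40, 25, 14, w), (40, 36, 17, w)}
σ[A <= F]: keep tuples satisfying A <= F → {(24, 16, 13, u), (24, 28, 13, u), (24, 35, 11, u), (25, 16, 13, u), (25, 28, 13, u), (25, 35, 11, u), (28, 16, 13, u), (28, 28, 13, u), (28, 35, 11, u), (31, 16, 13, u), (31, 28, 13, u), (31, 35, 11, u), (38, 12, 34, u), (38, 16, 13, u), (38, 28, 13, u), (38, 35, 11, u), (40, 14, 9, w), (40, 25, 14, w), (40, 36, 17, w)}
π[C, A]: project onto (C, A) (12 duplicate(s) eliminated) → {(12, 34), (14, 9), (16, 13), (25, 14), (28, 13), (35, 11), (36, 17)}

{(12, 34), (14, 9), (16, 13), (25, 14), (28, 13), (35, 11), (36, 17)}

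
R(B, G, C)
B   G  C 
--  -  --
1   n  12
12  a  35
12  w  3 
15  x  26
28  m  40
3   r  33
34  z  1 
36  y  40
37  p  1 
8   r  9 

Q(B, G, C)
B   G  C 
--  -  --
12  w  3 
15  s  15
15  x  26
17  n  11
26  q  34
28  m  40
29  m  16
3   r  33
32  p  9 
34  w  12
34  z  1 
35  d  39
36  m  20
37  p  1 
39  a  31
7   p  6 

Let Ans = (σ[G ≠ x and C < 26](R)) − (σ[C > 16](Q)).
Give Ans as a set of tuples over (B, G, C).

Filtering on G ≠ x and C < 26 leaves {(1, n, 12), (12, w, 3), (34, z, 1), (37, p, 1), (8, r, 9)}.
Filtering on C > 16 leaves {(15, x, 26), (26, q, 34), (28, m, 40), (3, r, 33), (35, d, 39), (36, m, 20), (39, a, 31)}.
Difference: {(1, n, 12), (12, w, 3), (34, z, 1), (37, p, 1), (8, r, 9)} with {(15, x, 26), (26, q, 34), (28, m, 40), (3, r, 33), (35, d, 39), (36, m, 20), (39, a, 31)} → {(1, n, 12), (12, w, 3), (34, z, 1), (37, p, 1), (8, r, 9)}

{(1, n, 12), (12, w, 3), (34, z, 1), (37, p, 1), (8, r, 9)}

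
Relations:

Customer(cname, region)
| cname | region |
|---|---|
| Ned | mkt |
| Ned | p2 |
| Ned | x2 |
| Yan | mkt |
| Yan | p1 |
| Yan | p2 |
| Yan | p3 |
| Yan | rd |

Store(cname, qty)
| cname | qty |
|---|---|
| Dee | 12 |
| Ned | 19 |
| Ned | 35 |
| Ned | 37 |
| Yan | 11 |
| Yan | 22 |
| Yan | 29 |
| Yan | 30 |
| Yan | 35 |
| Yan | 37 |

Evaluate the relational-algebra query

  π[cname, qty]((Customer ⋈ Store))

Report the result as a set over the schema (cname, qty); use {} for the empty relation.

{(Ned, 19), (Ned, 35), (Ned, 37), (Yan, 11), (Yan, 22), (Yan, 29), (Yan, 30), (Yan, 35), (Yan, 37)}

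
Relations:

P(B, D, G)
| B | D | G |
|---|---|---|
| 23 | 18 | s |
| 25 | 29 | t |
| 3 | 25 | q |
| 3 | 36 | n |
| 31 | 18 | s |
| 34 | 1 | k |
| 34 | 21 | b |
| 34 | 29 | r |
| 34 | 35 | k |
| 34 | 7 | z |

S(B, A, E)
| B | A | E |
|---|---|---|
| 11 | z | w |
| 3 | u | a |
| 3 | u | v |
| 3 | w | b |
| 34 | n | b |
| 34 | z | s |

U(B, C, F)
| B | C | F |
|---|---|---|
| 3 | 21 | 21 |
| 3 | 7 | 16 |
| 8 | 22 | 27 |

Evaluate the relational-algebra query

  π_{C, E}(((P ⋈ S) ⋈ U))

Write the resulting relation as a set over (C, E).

P ⋈ S (natural join on B): {(3, 25, q, u, a), (3, 25, q, u, v), (3, 25, q, w, b), (3, 36, n, u, a), (3, 36, n, u, v), (3, 36, n, w, b), (34, 1, k, n, b), (34, 1, k, z, s), (34, 21, b, n, b), (34, 21, b, z, s), (34, 29, r, n, b), (34, 29, r, z, s), (34, 35, k, n, b), (34, 35, k, z, s), (34, 7, z, n, b), (34, 7, z, z, s)}
(P ⋈ S) ⋈ U (natural join on B): {(3, 25, q, u, a, 21, 21), (3, 25, q, u, a, 7, 16), (3, 25, q, u, v, 21, 21), (3, 25, q, u, v, 7, 16), (3, 25, q, w, b, 21, 21), (3, 25, q, w, b, 7, 16), (3, 36, n, u, a, 21, 21), (3, 36, n, u, a, 7, 16), (3, 36, n, u, v, 21, 21), (3, 36, n, u, v, 7, 16), (3, 36, n, w, b, 21, 21), (3, 36, n, w, b, 7, 16)}
π[C, E]: project onto (C, E) (6 duplicate(s) eliminated) → {(21, a), (21, b), (21, v), (7, a), (7, b), (7, v)}

{(21, a), (21, b), (21, v), (7, a), (7, b), (7, v)}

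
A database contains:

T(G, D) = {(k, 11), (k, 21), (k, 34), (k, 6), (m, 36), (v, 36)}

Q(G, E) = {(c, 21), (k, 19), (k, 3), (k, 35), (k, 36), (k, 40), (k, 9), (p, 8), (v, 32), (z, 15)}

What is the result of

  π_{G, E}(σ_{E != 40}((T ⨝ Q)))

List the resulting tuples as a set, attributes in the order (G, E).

T ⋈ Q (natural join on G): {(k, 11, 19), (k, 11, 3), (k, 11, 35), (k, 11, 36), (k, 11, 40), (k, 11, 9), (k, 21, 19), (k, 21, 3), (k, 21, 35), (k, 21, 36), (k, 21, 40), (k, 21, 9), (k, 34, 19), (k, 34, 3), (k, 34, 35), (k, 34, 36), (k, 34, 40), (k, 34, 9), (k, 6, 19), (k, 6, 3), (k, 6, 35), (k, 6, 36), (k, 6, 40), (k, 6, 9), (v, 36, 32)}
Apply σ_{E != 40}; surviving tuples: {(k, 11, 19), (k, 11, 3), (k, 11, 35), (k, 11, 36), (k, 11, 9), (k, 21, 19), (k, 21, 3), (k, 21, 35), (k, 21, 36), (k, 21, 9), (k, 34, 19), (k, 34, 3), (k, 34, 35), (k, 34, 36), (k, 34, 9), (k, 6, 19), (k, 6, 3), (k, 6, 35), (k, 6, 36), (k, 6, 9), (v, 36, 32)}
Projecting to G, E (15 duplicate(s) eliminated): {(k, 19), (k, 3), (k, 35), (k, 36), (k, 9), (v, 32)}

{(k, 19), (k, 3), (k, 35), (k, 36), (k, 9), (v, 32)}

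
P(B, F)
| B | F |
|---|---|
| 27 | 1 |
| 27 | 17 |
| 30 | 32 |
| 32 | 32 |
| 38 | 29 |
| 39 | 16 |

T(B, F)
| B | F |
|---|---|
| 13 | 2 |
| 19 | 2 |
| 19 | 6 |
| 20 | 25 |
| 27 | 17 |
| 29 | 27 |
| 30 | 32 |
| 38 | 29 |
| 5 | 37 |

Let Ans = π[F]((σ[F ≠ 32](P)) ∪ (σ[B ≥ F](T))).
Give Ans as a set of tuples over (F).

{1, 16, 17, 2, 27, 29, 6}

σ[F ≠ 32]: keep tuples satisfying F ≠ 32 → {(27, 1), (27, 17), (38, 29), (39, 16)}
σ[B ≥ F]: keep tuples satisfying B ≥ F → {(13, 2), (19, 2), (19, 6), (27, 17), (29, 27), (38, 29)}
Union: {(27, 1), (27, 17), (38, 29), (39, 16)} with {(13, 2), (19, 2), (19, 6), (27, 17), (29, 27), (38, 29)} → {(13, 2), (19, 2), (19, 6), (27, 1), (27, 17), (29, 27), (38, 29), (39, 16)}
Projecting to F (1 duplicate(s) eliminated): {1, 16, 17, 2, 27, 29, 6}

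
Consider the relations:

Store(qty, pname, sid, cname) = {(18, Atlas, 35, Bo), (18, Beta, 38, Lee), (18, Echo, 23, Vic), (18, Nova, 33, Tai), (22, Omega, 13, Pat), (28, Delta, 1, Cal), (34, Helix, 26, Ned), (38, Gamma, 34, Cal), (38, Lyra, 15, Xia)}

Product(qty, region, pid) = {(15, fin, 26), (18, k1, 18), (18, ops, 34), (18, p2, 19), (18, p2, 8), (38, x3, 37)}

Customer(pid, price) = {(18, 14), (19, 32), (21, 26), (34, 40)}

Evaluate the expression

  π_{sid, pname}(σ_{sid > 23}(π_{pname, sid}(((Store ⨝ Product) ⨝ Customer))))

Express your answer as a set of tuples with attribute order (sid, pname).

Store ⋈ Product (natural join on qty): {(18, Atlas, 35, Bo, k1, 18), (18, Atlas, 35, Bo, ops, 34), (18, Atlas, 35, Bo, p2, 19), (18, Atlas, 35, Bo, p2, 8), (18, Beta, 38, Lee, k1, 18), (18, Beta, 38, Lee, ops, 34), (18, Beta, 38, Lee, p2, 19), (18, Beta, 38, Lee, p2, 8), (18, Echo, 23, Vic, k1, 18), (18, Echo, 23, Vic, ops, 34), (18, Echo, 23, Vic, p2, 19), (18, Echo, 23, Vic, p2, 8), (18, Nova, 33, Tai, k1, 18), (18, Nova, 33, Tai, ops, 34), (18, Nova, 33, Tai, p2, 19), (18, Nova, 33, Tai, p2, 8), (38, Gamma, 34, Cal, x3, 37), (38, Lyra, 15, Xia, x3, 37)}
(Store ⨝ Product) ⋈ Customer (natural join on pid): {(18, Atlas, 35, Bo, k1, 18, 14), (18, Atlas, 35, Bo, ops, 34, 40), (18, Atlas, 35, Bo, p2, 19, 32), (18, Beta, 38, Lee, k1, 18, 14), (18, Beta, 38, Lee, ops, 34, 40), (18, Beta, 38, Lee, p2, 19, 32), (18, Echo, 23, Vic, k1, 18, 14), (18, Echo, 23, Vic, ops, 34, 40), (18, Echo, 23, Vic, p2, 19, 32), (18, Nova, 33, Tai, k1, 18, 14), (18, Nova, 33, Tai, ops, 34, 40), (18, Nova, 33, Tai, p2, 19, 32)}
π[pname, sid]: project onto (pname, sid) (8 duplicate(s) eliminated) → {(Atlas, 35), (Beta, 38), (Echo, 23), (Nova, 33)}
Selection sid > 23: {(Atlas, 35), (Beta, 38), (Nova, 33)}
π[sid, pname]: project onto (sid, pname) → {(33, Nova), (35, Atlas), (38, Beta)}

{(33, Nova), (35, Atlas), (38, Beta)}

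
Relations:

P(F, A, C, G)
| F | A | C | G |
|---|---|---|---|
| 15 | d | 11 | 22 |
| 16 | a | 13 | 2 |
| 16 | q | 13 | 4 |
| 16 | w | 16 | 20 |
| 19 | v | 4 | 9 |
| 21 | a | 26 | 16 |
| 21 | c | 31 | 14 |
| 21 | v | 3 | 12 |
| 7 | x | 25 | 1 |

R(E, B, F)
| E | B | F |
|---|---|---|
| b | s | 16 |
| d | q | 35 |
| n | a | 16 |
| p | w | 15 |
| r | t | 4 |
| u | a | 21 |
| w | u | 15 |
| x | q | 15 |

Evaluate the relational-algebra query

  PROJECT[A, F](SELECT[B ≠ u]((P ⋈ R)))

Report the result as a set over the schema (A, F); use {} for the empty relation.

P ⋈ R (natural join on F): {(15, d, 11, 22, p, w), (15, d, 11, 22, w, u), (15, d, 11, 22, x, q), (16, a, 13, 2, b, s), (16, a, 13, 2, n, a), (16, q, 13, 4, b, s), (16, q, 13, 4, n, a), (16, w, 16, 20, b, s), (16, w, 16, 20, n, a), (21, a, 26, 16, u, a), (21, c, 31, 14, u, a), (21, v, 3, 12, u, a)}
Filtering on B ≠ u leaves {(15, d, 11, 22, p, w), (15, d, 11, 22, x, q), (16, a, 13, 2, b, s), (16, a, 13, 2, n, a), (16, q, 13, 4, b, s), (16, q, 13, 4, n, a), (16, w, 16, 20, b, s), (16, w, 16, 20, n, a), (21, a, 26, 16, u, a), (21, c, 31, 14, u, a), (21, v, 3, 12, u, a)}.
π_{A, F} gives {(a, 16), (a, 21), (c, 21), (d, 15), (q, 16), (v, 21), (w, 16)} (4 duplicate(s) eliminated).

{(a, 16), (a, 21), (c, 21), (d, 15), (q, 16), (v, 21), (w, 16)}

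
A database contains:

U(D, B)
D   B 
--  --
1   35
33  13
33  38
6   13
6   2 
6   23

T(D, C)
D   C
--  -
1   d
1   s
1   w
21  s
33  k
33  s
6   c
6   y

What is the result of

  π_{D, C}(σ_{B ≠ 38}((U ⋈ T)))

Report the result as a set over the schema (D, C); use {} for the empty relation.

U ⋈ T (natural join on D): {(1, 35, d), (1, 35, s), (1, 35, w), (33, 13, k), (33, 13, s), (33, 38, k), (33, 38, s), (6, 13, c), (6, 13, y), (6, 2, c), (6, 2, y), (6, 23, c), (6, 23, y)}
σ[B ≠ 38]: keep tuples satisfying B ≠ 38 → {(1, 35, d), (1, 35, s), (1, 35, w), (33, 13, k), (33, 13, s), (6, 13, c), (6, 13, y), (6, 2, c), (6, 2, y), (6, 23, c), (6, 23, y)}
Projecting to D, C (4 duplicate(s) eliminated): {(1, d), (1, s), (1, w), (33, k), (33, s), (6, c), (6, y)}

{(1, d), (1, s), (1, w), (33, k), (33, s), (6, c), (6, y)}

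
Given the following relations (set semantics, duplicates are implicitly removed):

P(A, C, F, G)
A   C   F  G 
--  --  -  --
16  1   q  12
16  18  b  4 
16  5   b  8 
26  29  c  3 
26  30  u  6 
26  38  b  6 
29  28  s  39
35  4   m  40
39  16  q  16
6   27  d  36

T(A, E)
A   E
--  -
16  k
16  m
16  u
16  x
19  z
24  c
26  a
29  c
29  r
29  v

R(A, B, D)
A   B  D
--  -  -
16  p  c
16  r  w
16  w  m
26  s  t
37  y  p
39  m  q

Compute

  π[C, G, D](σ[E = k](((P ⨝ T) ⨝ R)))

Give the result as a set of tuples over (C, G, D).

{(1, 12, c), (1, 12, m), (1, 12, w), (18, 4, c), (18, 4, m), (18, 4, w), (5, 8, c), (5, 8, m), (5, 8, w)}

P ⋈ T (natural join on A): {(16, 1, q, 12, k), (16, 1, q, 12, m), (16, 1, q, 12, u), (16, 1, q, 12, x), (16, 18, b, 4, k), (16, 18, b, 4, m), (16, 18, b, 4, u), (16, 18, b, 4, x), (16, 5, b, 8, k), (16, 5, b, 8, m), (16, 5, b, 8, u), (16, 5, b, 8, x), (26, 29, c, 3, a), (26, 30, u, 6, a), (26, 38, b, 6, a), (29, 28, s, 39, c), (29, 28, s, 39, r), (29, 28, s, 39, v)}
(P ⨝ T) ⋈ R (natural join on A): {(16, 1, q, 12, k, p, c), (16, 1, q, 12, k, r, w), (16, 1, q, 12, k, w, m), (16, 1, q, 12, m, p, c), (16, 1, q, 12, m, r, w), (16, 1, q, 12, m, w, m), (16, 1, q, 12, u, p, c), (16, 1, q, 12, u, r, w), (16, 1, q, 12, u, w, m), (16, 1, q, 12, x, p, c), (16, 1, q, 12, x, r, w), (16, 1, q, 12, x, w, m), (16, 18, b, 4, k, p, c), (16, 18, b, 4, k, r, w), (16, 18, b, 4, k, w, m), (16, 18, b, 4, m, p, c), (16, 18, b, 4, m, r, w), (16, 18, b, 4, m, w, m), (16, 18, b, 4, u, p, c), (16, 18, b, 4, u, r, w), (16, 18, b, 4, u, w, m), (16, 18, b, 4, x, p, c), (16, 18, b, 4, x, r, w), (16, 18, b, 4, x, w, m), (16, 5, b, 8, k, p, c), (16, 5, b, 8, k, r, w), (16, 5, b, 8, k, w, m), (16, 5, b, 8, m, p, c), (16, 5, b, 8, m, r, w), (16, 5, b, 8, m, w, m), (16, 5, b, 8, u, p, c), (16, 5, b, 8, u, r, w), (16, 5, b, 8, u, w, m), (16, 5, b, 8, x, p, c), (16, 5, b, 8, x, r, w), (16, 5, b, 8, x, w, m), (26, 29, c, 3, a, s, t), (26, 30, u, 6, a, s, t), (26, 38, b, 6, a, s, t)}
Selection E = k: {(16, 1, q, 12, k, p, c), (16, 1, q, 12, k, r, w), (16, 1, q, 12, k, w, m), (16, 18, b, 4, k, p, c), (16, 18, b, 4, k, r, w), (16, 18, b, 4, k, w, m), (16, 5, b, 8, k, p, c), (16, 5, b, 8, k, r, w), (16, 5, b, 8, k, w, m)}
π_{C, G, D} gives {(1, 12, c), (1, 12, m), (1, 12, w), (18, 4, c), (18, 4, m), (18, 4, w), (5, 8, c), (5, 8, m), (5, 8, w)}.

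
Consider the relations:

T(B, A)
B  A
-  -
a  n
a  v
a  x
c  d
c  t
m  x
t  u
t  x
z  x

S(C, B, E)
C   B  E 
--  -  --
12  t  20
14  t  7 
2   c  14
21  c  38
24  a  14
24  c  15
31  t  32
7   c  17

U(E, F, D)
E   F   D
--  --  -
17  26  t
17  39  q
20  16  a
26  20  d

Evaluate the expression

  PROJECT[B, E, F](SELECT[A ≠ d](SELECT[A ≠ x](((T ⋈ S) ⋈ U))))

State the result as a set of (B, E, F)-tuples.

{(c, 17, 26), (c, 17, 39), (t, 20, 16)}

T ⋈ S (natural join on B): {(a, n, 24, 14), (a, v, 24, 14), (a, x, 24, 14), (c, d, 2, 14), (c, d, 21, 38), (c, d, 24, 15), (c, d, 7, 17), (c, t, 2, 14), (c, t, 21, 38), (c, t, 24, 15), (c, t, 7, 17), (t, u, 12, 20), (t, u, 14, 7), (t, u, 31, 32), (t, x, 12, 20), (t, x, 14, 7), (t, x, 31, 32)}
(T ⋈ S) ⋈ U (natural join on E): {(c, d, 7, 17, 26, t), (c, d, 7, 17, 39, q), (c, t, 7, 17, 26, t), (c, t, 7, 17, 39, q), (t, u, 12, 20, 16, a), (t, x, 12, 20, 16, a)}
Filtering on A ≠ x leaves {(c, d, 7, 17, 26, t), (c, d, 7, 17, 39, q), (c, t, 7, 17, 26, t), (c, t, 7, 17, 39, q), (t, u, 12, 20, 16, a)}.
Filtering on A ≠ d leaves {(c, t, 7, 17, 26, t), (c, t, 7, 17, 39, q), (t, u, 12, 20, 16, a)}.
Projecting to B, E, F: {(c, 17, 26), (c, 17, 39), (t, 20, 16)}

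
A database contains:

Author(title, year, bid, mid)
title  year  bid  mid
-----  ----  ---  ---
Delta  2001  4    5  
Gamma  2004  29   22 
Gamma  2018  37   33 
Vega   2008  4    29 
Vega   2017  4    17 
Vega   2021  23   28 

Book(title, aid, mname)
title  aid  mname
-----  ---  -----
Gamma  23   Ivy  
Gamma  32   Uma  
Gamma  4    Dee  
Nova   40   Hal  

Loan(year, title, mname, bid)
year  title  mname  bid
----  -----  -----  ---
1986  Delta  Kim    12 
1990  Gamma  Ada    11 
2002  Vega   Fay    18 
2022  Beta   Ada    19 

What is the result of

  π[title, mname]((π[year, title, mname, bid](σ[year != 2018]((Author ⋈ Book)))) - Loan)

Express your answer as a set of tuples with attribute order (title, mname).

Joining Author and Book on title yields {(Gamma, 2004, 29, 22, 23, Ivy), (Gamma, 2004, 29, 22, 32, Uma), (Gamma, 2004, 29, 22, 4, Dee), (Gamma, 2018, 37, 33, 23, Ivy), (Gamma, 2018, 37, 33, 32, Uma), (Gamma, 2018, 37, 33, 4, Dee)}.
σ[year != 2018]: keep tuples satisfying year != 2018 → {(Gamma, 2004, 29, 22, 23, Ivy), (Gamma, 2004, 29, 22, 32, Uma), (Gamma, 2004, 29, 22, 4, Dee)}
π[year, title, mname, bid]: project onto (year, title, mname, bid) → {(2004, Gamma, Dee, 29), (2004, Gamma, Ivy, 29), (2004, Gamma, Uma, 29)}
Taking the difference: {(2004, Gamma, Dee, 29), (2004, Gamma, Ivy, 29), (2004, Gamma, Uma, 29)}
π[title, mname]: project onto (title, mname) → {(Gamma, Dee), (Gamma, Ivy), (Gamma, Uma)}

{(Gamma, Dee), (Gamma, Ivy), (Gamma, Uma)}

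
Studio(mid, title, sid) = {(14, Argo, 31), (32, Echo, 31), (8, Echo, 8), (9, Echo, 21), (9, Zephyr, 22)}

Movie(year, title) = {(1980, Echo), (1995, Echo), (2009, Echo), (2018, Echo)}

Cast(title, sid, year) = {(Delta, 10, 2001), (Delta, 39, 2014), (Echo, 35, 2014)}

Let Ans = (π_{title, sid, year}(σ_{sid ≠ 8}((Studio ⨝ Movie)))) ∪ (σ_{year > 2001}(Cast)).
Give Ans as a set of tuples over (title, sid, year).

{(Delta, 39, 2014), (Echo, 21, 1980), (Echo, 21, 1995), (Echo, 21, 2009), (Echo, 21, 2018), (Echo, 31, 1980), (Echo, 31, 1995), (Echo, 31, 2009), (Echo, 31, 2018), (Echo, 35, 2014)}

Studio ⋈ Movie (natural join on title): {(32, Echo, 31, 1980), (32, Echo, 31, 1995), (32, Echo, 31, 2009), (32, Echo, 31, 2018), (8, Echo, 8, 1980), (8, Echo, 8, 1995), (8, Echo, 8, 2009), (8, Echo, 8, 2018), (9, Echo, 21, 1980), (9, Echo, 21, 1995), (9, Echo, 21, 2009), (9, Echo, 21, 2018)}
Selection sid ≠ 8: {(32, Echo, 31, 1980), (32, Echo, 31, 1995), (32, Echo, 31, 2009), (32, Echo, 31, 2018), (9, Echo, 21, 1980), (9, Echo, 21, 1995), (9, Echo, 21, 2009), (9, Echo, 21, 2018)}
Projecting to title, sid, year: {(Echo, 21, 1980), (Echo, 21, 1995), (Echo, 21, 2009), (Echo, 21, 2018), (Echo, 31, 1980), (Echo, 31, 1995), (Echo, 31, 2009), (Echo, 31, 2018)}
Selection year > 2001: {(Delta, 39, 2014), (Echo, 35, 2014)}
Union: {(Echo, 21, 1980), (Echo, 21, 1995), (Echo, 21, 2009), (Echo, 21, 2018), (Echo, 31, 1980), (Echo, 31, 1995), (Echo, 31, 2009), (Echo, 31, 2018)} with {(Delta, 39, 2014), (Echo, 35, 2014)} → {(Delta, 39, 2014), (Echo, 21, 1980), (Echo, 21, 1995), (Echo, 21, 2009), (Echo, 21, 2018), (Echo, 31, 1980), (Echo, 31, 1995), (Echo, 31, 2009), (Echo, 31, 2018), (Echo, 35, 2014)}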